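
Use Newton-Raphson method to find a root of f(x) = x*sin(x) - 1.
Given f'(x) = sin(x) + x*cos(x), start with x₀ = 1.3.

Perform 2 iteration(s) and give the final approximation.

f(x) = x*sin(x) - 1
f'(x) = sin(x) + x*cos(x)
x₀ = 1.3

Newton-Raphson formula: x_{n+1} = x_n - f(x_n)/f'(x_n)

Iteration 1:
  f(1.300000) = 0.252626
  f'(1.300000) = 1.311307
  x_1 = 1.300000 - 0.252626/1.311307 = 1.107348
Iteration 2:
  f(1.107348) = -0.009459
  f'(1.107348) = 1.389540
  x_2 = 1.107348 - (-0.009459)/1.389540 = 1.114155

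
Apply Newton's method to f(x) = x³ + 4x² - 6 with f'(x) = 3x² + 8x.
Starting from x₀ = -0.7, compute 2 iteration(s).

f(x) = x³ + 4x² - 6
f'(x) = 3x² + 8x
x₀ = -0.7

Newton-Raphson formula: x_{n+1} = x_n - f(x_n)/f'(x_n)

Iteration 1:
  f(-0.700000) = -4.383000
  f'(-0.700000) = -4.130000
  x_1 = -0.700000 - (-4.383000)/(-4.130000) = -1.761259
Iteration 2:
  f(-1.761259) = 0.944649
  f'(-1.761259) = -4.783972
  x_2 = -1.761259 - 0.944649/(-4.783972) = -1.563798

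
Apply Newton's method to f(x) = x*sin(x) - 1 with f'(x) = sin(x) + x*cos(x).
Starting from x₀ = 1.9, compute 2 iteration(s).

f(x) = x*sin(x) - 1
f'(x) = sin(x) + x*cos(x)
x₀ = 1.9

Newton-Raphson formula: x_{n+1} = x_n - f(x_n)/f'(x_n)

Iteration 1:
  f(1.900000) = 0.797970
  f'(1.900000) = 0.332050
  x_1 = 1.900000 - 0.797970/0.332050 = -0.503163
Iteration 2:
  f(-0.503163) = -0.757375
  f'(-0.503163) = -0.923001
  x_2 = -0.503163 - (-0.757375)/(-0.923001) = -1.323720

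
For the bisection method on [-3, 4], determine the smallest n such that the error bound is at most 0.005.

We need (b-a)/2^n ≤ 0.005
(4 - (-3))/2^n ≤ 0.005
7/2^n ≤ 0.005
2^n ≥ 1400
n ≥ log₂(1400) = 10.45
n ≥ 11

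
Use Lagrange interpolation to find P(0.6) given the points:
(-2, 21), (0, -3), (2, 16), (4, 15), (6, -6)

Lagrange interpolation formula:
P(x) = Σ yᵢ × Lᵢ(x)
where Lᵢ(x) = Π_{j≠i} (x - xⱼ)/(xᵢ - xⱼ)

L_0(0.6) = (0.6 - 0)/(-2 - 0) × (0.6 - 2)/(-2 - 2) × (0.6 - 4)/(-2 - 4) × (0.6 - 6)/(-2 - 6) = -0.040163
L_1(0.6) = (0.6 - (-2))/(0 - (-2)) × (0.6 - 2)/(0 - 2) × (0.6 - 4)/(0 - 4) × (0.6 - 6)/(0 - 6) = 0.696150
L_2(0.6) = (0.6 - (-2))/(2 - (-2)) × (0.6 - 0)/(2 - 0) × (0.6 - 4)/(2 - 4) × (0.6 - 6)/(2 - 6) = 0.447525
L_3(0.6) = (0.6 - (-2))/(4 - (-2)) × (0.6 - 0)/(4 - 0) × (0.6 - 2)/(4 - 2) × (0.6 - 6)/(4 - 6) = -0.122850
L_4(0.6) = (0.6 - (-2))/(6 - (-2)) × (0.6 - 0)/(6 - 0) × (0.6 - 2)/(6 - 2) × (0.6 - 4)/(6 - 4) = 0.019338

P(0.6) = 21×L_0(0.6) + (-3)×L_1(0.6) + 16×L_2(0.6) + 15×L_3(0.6) + (-6)×L_4(0.6)
P(0.6) = 2.269763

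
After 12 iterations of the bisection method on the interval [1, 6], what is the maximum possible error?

Bisection error bound: |error| ≤ (b-a)/2^n
|error| ≤ (6 - 1)/2^12 = 5/2^12
|error| ≤ 0.0012207031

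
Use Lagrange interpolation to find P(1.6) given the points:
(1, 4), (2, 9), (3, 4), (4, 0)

Lagrange interpolation formula:
P(x) = Σ yᵢ × Lᵢ(x)
where Lᵢ(x) = Π_{j≠i} (x - xⱼ)/(xᵢ - xⱼ)

L_0(1.6) = (1.6 - 2)/(1 - 2) × (1.6 - 3)/(1 - 3) × (1.6 - 4)/(1 - 4) = 0.224000
L_1(1.6) = (1.6 - 1)/(2 - 1) × (1.6 - 3)/(2 - 3) × (1.6 - 4)/(2 - 4) = 1.008000
L_2(1.6) = (1.6 - 1)/(3 - 1) × (1.6 - 2)/(3 - 2) × (1.6 - 4)/(3 - 4) = -0.288000
L_3(1.6) = (1.6 - 1)/(4 - 1) × (1.6 - 2)/(4 - 2) × (1.6 - 3)/(4 - 3) = 0.056000

P(1.6) = 4×L_0(1.6) + 9×L_1(1.6) + 4×L_2(1.6) + 0×L_3(1.6)
P(1.6) = 8.816000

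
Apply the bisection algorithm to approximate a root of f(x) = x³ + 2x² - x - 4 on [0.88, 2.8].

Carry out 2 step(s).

f(x) = x³ + 2x² - x - 4
Initial interval: [0.88, 2.8]

Iteration 1:
  c_1 = (0.880000 + 2.800000)/2 = 1.840000
  f(c_1) = f(1.840000) = 7.160704
  f(a) × f(c) < 0, new interval: [0.880000, 1.840000]
Iteration 2:
  c_2 = (0.880000 + 1.840000)/2 = 1.360000
  f(c_2) = f(1.360000) = 0.854656
  f(a) × f(c) < 0, new interval: [0.880000, 1.360000]

After 2 iteration(s), the approximation is c_2 = 1.360000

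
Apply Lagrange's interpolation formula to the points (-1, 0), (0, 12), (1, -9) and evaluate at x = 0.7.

Lagrange interpolation formula:
P(x) = Σ yᵢ × Lᵢ(x)
where Lᵢ(x) = Π_{j≠i} (x - xⱼ)/(xᵢ - xⱼ)

L_0(0.7) = (0.7 - 0)/(-1 - 0) × (0.7 - 1)/(-1 - 1) = -0.105000
L_1(0.7) = (0.7 - (-1))/(0 - (-1)) × (0.7 - 1)/(0 - 1) = 0.510000
L_2(0.7) = (0.7 - (-1))/(1 - (-1)) × (0.7 - 0)/(1 - 0) = 0.595000

P(0.7) = 0×L_0(0.7) + 12×L_1(0.7) + (-9)×L_2(0.7)
P(0.7) = 0.765000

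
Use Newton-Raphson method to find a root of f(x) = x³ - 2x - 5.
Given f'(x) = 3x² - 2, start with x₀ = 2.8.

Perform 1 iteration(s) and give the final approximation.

f(x) = x³ - 2x - 5
f'(x) = 3x² - 2
x₀ = 2.8

Newton-Raphson formula: x_{n+1} = x_n - f(x_n)/f'(x_n)

Iteration 1:
  f(2.800000) = 11.352000
  f'(2.800000) = 21.520000
  x_1 = 2.800000 - 11.352000/21.520000 = 2.272491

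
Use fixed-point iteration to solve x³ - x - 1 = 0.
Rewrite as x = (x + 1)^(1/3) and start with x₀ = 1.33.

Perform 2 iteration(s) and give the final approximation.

Equation: x³ - x - 1 = 0
Fixed-point form: x = (x + 1)^(1/3)
x₀ = 1.33

x_1 = g(1.330000) = 1.325721
x_2 = g(1.325721) = 1.324908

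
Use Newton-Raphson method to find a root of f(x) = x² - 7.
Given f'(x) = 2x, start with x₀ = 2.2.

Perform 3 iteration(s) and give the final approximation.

f(x) = x² - 7
f'(x) = 2x
x₀ = 2.2

Newton-Raphson formula: x_{n+1} = x_n - f(x_n)/f'(x_n)

Iteration 1:
  f(2.200000) = -2.160000
  f'(2.200000) = 4.400000
  x_1 = 2.200000 - (-2.160000)/4.400000 = 2.690909
Iteration 2:
  f(2.690909) = 0.240992
  f'(2.690909) = 5.381818
  x_2 = 2.690909 - 0.240992/5.381818 = 2.646130
Iteration 3:
  f(2.646130) = 0.002005
  f'(2.646130) = 5.292260
  x_3 = 2.646130 - 0.002005/5.292260 = 2.645751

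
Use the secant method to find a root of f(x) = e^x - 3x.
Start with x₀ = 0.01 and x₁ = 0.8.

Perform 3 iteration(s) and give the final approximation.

f(x) = e^x - 3x
x₀ = 0.01, x₁ = 0.8

Secant formula: x_{n+1} = x_n - f(x_n)(x_n - x_{n-1})/(f(x_n) - f(x_{n-1}))

Iteration 1:
  f(0.010000) = 0.980050
  f(0.800000) = -0.174459
  x_2 = 0.800000 - (-0.174459)×(0.800000 - 0.010000)/(-0.174459 - 0.980050)
       = 0.680622
Iteration 2:
  f(0.800000) = -0.174459
  f(0.680622) = -0.066760
  x_3 = 0.680622 - (-0.066760)×(0.680622 - 0.800000)/(-0.066760 - (-0.174459))
       = 0.606622
Iteration 3:
  f(0.680622) = -0.066760
  f(0.606622) = 0.014359
  x_4 = 0.606622 - 0.014359×(0.606622 - 0.680622)/(0.014359 - (-0.066760))
       = 0.619721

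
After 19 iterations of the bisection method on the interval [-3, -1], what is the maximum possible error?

Bisection error bound: |error| ≤ (b-a)/2^n
|error| ≤ (-1 - (-3))/2^19 = 2/2^19
|error| ≤ 0.0000038147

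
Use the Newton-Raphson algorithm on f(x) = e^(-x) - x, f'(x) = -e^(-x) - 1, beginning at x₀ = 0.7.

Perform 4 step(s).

f(x) = e^(-x) - x
f'(x) = -e^(-x) - 1
x₀ = 0.7

Newton-Raphson formula: x_{n+1} = x_n - f(x_n)/f'(x_n)

Iteration 1:
  f(0.700000) = -0.203415
  f'(0.700000) = -1.496585
  x_1 = 0.700000 - (-0.203415)/(-1.496585) = 0.564081
Iteration 2:
  f(0.564081) = 0.004802
  f'(0.564081) = -1.568883
  x_2 = 0.564081 - 0.004802/(-1.568883) = 0.567142
Iteration 3:
  f(0.567142) = 0.000003
  f'(0.567142) = -1.567144
  x_3 = 0.567142 - 0.000003/(-1.567144) = 0.567143
Iteration 4:
  f(0.567143) = 0.000000
  f'(0.567143) = -1.567143
  x_4 = 0.567143 - 0.000000/(-1.567143) = 0.567143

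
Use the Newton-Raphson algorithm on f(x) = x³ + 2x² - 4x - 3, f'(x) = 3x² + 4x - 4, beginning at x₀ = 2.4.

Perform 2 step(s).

f(x) = x³ + 2x² - 4x - 3
f'(x) = 3x² + 4x - 4
x₀ = 2.4

Newton-Raphson formula: x_{n+1} = x_n - f(x_n)/f'(x_n)

Iteration 1:
  f(2.400000) = 12.744000
  f'(2.400000) = 22.880000
  x_1 = 2.400000 - 12.744000/22.880000 = 1.843007
Iteration 2:
  f(1.843007) = 2.681417
  f'(1.843007) = 13.562052
  x_2 = 1.843007 - 2.681417/13.562052 = 1.645292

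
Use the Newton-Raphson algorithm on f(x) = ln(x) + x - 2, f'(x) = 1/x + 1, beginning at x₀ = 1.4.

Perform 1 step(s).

f(x) = ln(x) + x - 2
f'(x) = 1/x + 1
x₀ = 1.4

Newton-Raphson formula: x_{n+1} = x_n - f(x_n)/f'(x_n)

Iteration 1:
  f(1.400000) = -0.263528
  f'(1.400000) = 1.714286
  x_1 = 1.400000 - (-0.263528)/1.714286 = 1.553725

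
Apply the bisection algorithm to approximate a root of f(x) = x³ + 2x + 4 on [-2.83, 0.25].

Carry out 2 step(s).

f(x) = x³ + 2x + 4
Initial interval: [-2.83, 0.25]

Iteration 1:
  c_1 = (-2.830000 + 0.250000)/2 = -1.290000
  f(c_1) = f(-1.290000) = -0.726689
  f(a) × f(c) ≥ 0, new interval: [-1.290000, 0.250000]
Iteration 2:
  c_2 = (-1.290000 + 0.250000)/2 = -0.520000
  f(c_2) = f(-0.520000) = 2.819392
  f(a) × f(c) < 0, new interval: [-1.290000, -0.520000]

After 2 iteration(s), the approximation is c_2 = -0.520000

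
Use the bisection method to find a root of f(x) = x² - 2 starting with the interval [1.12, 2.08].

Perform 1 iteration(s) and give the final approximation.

f(x) = x² - 2
Initial interval: [1.12, 2.08]

Iteration 1:
  c_1 = (1.120000 + 2.080000)/2 = 1.600000
  f(c_1) = f(1.600000) = 0.560000
  f(a) × f(c) < 0, new interval: [1.120000, 1.600000]

After 1 iteration(s), the approximation is c_1 = 1.600000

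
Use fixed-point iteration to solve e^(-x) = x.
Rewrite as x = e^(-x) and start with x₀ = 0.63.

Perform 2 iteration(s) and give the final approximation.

Equation: e^(-x) = x
Fixed-point form: x = e^(-x)
x₀ = 0.63

x_1 = g(0.630000) = 0.532592
x_2 = g(0.532592) = 0.587081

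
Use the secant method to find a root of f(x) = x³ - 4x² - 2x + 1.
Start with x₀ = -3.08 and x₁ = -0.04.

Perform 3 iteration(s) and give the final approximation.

f(x) = x³ - 4x² - 2x + 1
x₀ = -3.08, x₁ = -0.04

Secant formula: x_{n+1} = x_n - f(x_n)(x_n - x_{n-1})/(f(x_n) - f(x_{n-1}))

Iteration 1:
  f(-3.080000) = -60.003712
  f(-0.040000) = 1.073536
  x_2 = -0.040000 - 1.073536×(-0.040000 - (-3.080000))/(1.073536 - (-60.003712))
       = -0.093433
Iteration 2:
  f(-0.040000) = 1.073536
  f(-0.093433) = 1.151132
  x_3 = -0.093433 - 1.151132×(-0.093433 - (-0.040000))/(1.151132 - 1.073536)
       = 0.699248
Iteration 3:
  f(-0.093433) = 1.151132
  f(0.699248) = -2.012390
  x_4 = 0.699248 - (-2.012390)×(0.699248 - (-0.093433))/(-2.012390 - 1.151132)
       = 0.195005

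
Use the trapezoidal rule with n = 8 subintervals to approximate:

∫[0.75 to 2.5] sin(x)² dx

f(x) = sin(x)²
a = 0.75, b = 2.5, n = 8
h = (b - a)/n = 0.218750

Trapezoidal rule: (h/2)[f(x₀) + 2f(x₁) + 2f(x₂) + ... + f(xₙ)]

x_0 = 0.7500, f(x_0) = 0.464631, coefficient = 1
x_1 = 0.9688, f(x_1) = 0.679270, coefficient = 2
x_2 = 1.1875, f(x_2) = 0.860139, coefficient = 2
x_3 = 1.4062, f(x_3) = 0.973168, coefficient = 2
x_4 = 1.6250, f(x_4) = 0.997065, coefficient = 2
x_5 = 1.8438, f(x_5) = 0.927328, coefficient = 2
x_6 = 2.0625, f(x_6) = 0.777095, coefficient = 2
x_7 = 2.2812, f(x_7) = 0.574664, coefficient = 2
x_8 = 2.5000, f(x_8) = 0.358169, coefficient = 1

I ≈ (0.218750/2) × 12.400259 = 1.356278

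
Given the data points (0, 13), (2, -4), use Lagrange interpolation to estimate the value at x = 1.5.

Lagrange interpolation formula:
P(x) = Σ yᵢ × Lᵢ(x)
where Lᵢ(x) = Π_{j≠i} (x - xⱼ)/(xᵢ - xⱼ)

L_0(1.5) = (1.5 - 2)/(0 - 2) = 0.250000
L_1(1.5) = (1.5 - 0)/(2 - 0) = 0.750000

P(1.5) = 13×L_0(1.5) + (-4)×L_1(1.5)
P(1.5) = 0.250000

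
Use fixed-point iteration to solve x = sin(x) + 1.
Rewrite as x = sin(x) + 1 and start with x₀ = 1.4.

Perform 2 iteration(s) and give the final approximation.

Equation: x = sin(x) + 1
Fixed-point form: x = sin(x) + 1
x₀ = 1.4

x_1 = g(1.400000) = 1.985450
x_2 = g(1.985450) = 1.915256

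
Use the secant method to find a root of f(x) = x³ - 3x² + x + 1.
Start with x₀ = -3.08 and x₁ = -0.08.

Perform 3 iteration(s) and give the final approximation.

f(x) = x³ - 3x² + x + 1
x₀ = -3.08, x₁ = -0.08

Secant formula: x_{n+1} = x_n - f(x_n)(x_n - x_{n-1})/(f(x_n) - f(x_{n-1}))

Iteration 1:
  f(-3.080000) = -59.757312
  f(-0.080000) = 0.900288
  x_2 = -0.080000 - 0.900288×(-0.080000 - (-3.080000))/(0.900288 - (-59.757312))
       = -0.124526
Iteration 2:
  f(-0.080000) = 0.900288
  f(-0.124526) = 0.827022
  x_3 = -0.124526 - 0.827022×(-0.124526 - (-0.080000))/(0.827022 - 0.900288)
       = -0.627138
Iteration 3:
  f(-0.124526) = 0.827022
  f(-0.627138) = -1.053702
  x_4 = -0.627138 - (-1.053702)×(-0.627138 - (-0.124526))/(-1.053702 - 0.827022)
       = -0.345543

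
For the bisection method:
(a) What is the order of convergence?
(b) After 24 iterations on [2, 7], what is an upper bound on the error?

(a) Bisection has linear (order 1) convergence; the error is halved each step.

(b) Error bound = (b-a)/2^n = (7 - 2)/2^{24}
    = 5/2^{24}

(a) 1 (linear); (b) error ≤ 2.98e-07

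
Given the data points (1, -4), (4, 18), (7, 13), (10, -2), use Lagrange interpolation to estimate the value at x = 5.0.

Lagrange interpolation formula:
P(x) = Σ yᵢ × Lᵢ(x)
where Lᵢ(x) = Π_{j≠i} (x - xⱼ)/(xᵢ - xⱼ)

L_0(5.0) = (5.0 - 4)/(1 - 4) × (5.0 - 7)/(1 - 7) × (5.0 - 10)/(1 - 10) = -0.061728
L_1(5.0) = (5.0 - 1)/(4 - 1) × (5.0 - 7)/(4 - 7) × (5.0 - 10)/(4 - 10) = 0.740741
L_2(5.0) = (5.0 - 1)/(7 - 1) × (5.0 - 4)/(7 - 4) × (5.0 - 10)/(7 - 10) = 0.370370
L_3(5.0) = (5.0 - 1)/(10 - 1) × (5.0 - 4)/(10 - 4) × (5.0 - 7)/(10 - 7) = -0.049383

P(5.0) = (-4)×L_0(5.0) + 18×L_1(5.0) + 13×L_2(5.0) + (-2)×L_3(5.0)
P(5.0) = 18.493827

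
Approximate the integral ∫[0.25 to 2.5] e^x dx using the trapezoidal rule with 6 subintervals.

f(x) = e^x
a = 0.25, b = 2.5, n = 6
h = (b - a)/n = 0.375000

Trapezoidal rule: (h/2)[f(x₀) + 2f(x₁) + 2f(x₂) + ... + f(xₙ)]

x_0 = 0.2500, f(x_0) = 1.284025, coefficient = 1
x_1 = 0.6250, f(x_1) = 1.868246, coefficient = 2
x_2 = 1.0000, f(x_2) = 2.718282, coefficient = 2
x_3 = 1.3750, f(x_3) = 3.955077, coefficient = 2
x_4 = 1.7500, f(x_4) = 5.754603, coefficient = 2
x_5 = 2.1250, f(x_5) = 8.372897, coefficient = 2
x_6 = 2.5000, f(x_6) = 12.182494, coefficient = 1

I ≈ (0.375000/2) × 58.804729 = 11.025887
Exact value: 10.898469
Error: 0.127418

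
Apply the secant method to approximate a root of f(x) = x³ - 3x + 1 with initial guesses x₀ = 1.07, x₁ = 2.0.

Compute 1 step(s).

f(x) = x³ - 3x + 1
x₀ = 1.07, x₁ = 2.0

Secant formula: x_{n+1} = x_n - f(x_n)(x_n - x_{n-1})/(f(x_n) - f(x_{n-1}))

Iteration 1:
  f(1.070000) = -0.984957
  f(2.000000) = 3.000000
  x_2 = 2.000000 - 3.000000×(2.000000 - 1.070000)/(3.000000 - (-0.984957))
       = 1.299867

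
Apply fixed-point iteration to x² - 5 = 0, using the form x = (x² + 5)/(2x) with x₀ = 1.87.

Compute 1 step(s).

Equation: x² - 5 = 0
Fixed-point form: x = (x² + 5)/(2x)
x₀ = 1.87

x_1 = g(1.870000) = 2.271898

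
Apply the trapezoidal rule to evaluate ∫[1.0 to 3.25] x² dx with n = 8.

f(x) = x²
a = 1.0, b = 3.25, n = 8
h = (b - a)/n = 0.281250

Trapezoidal rule: (h/2)[f(x₀) + 2f(x₁) + 2f(x₂) + ... + f(xₙ)]

x_0 = 1.0000, f(x_0) = 1.000000, coefficient = 1
x_1 = 1.2812, f(x_1) = 1.641602, coefficient = 2
x_2 = 1.5625, f(x_2) = 2.441406, coefficient = 2
x_3 = 1.8438, f(x_3) = 3.399414, coefficient = 2
x_4 = 2.1250, f(x_4) = 4.515625, coefficient = 2
x_5 = 2.4062, f(x_5) = 5.790039, coefficient = 2
x_6 = 2.6875, f(x_6) = 7.222656, coefficient = 2
x_7 = 2.9688, f(x_7) = 8.813477, coefficient = 2
x_8 = 3.2500, f(x_8) = 10.562500, coefficient = 1

I ≈ (0.281250/2) × 79.210938 = 11.139038
Exact value: 11.109375
Error: 0.029663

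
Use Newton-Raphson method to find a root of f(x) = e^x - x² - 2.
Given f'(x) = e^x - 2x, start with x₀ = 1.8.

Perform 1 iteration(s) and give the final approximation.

f(x) = e^x - x² - 2
f'(x) = e^x - 2x
x₀ = 1.8

Newton-Raphson formula: x_{n+1} = x_n - f(x_n)/f'(x_n)

Iteration 1:
  f(1.800000) = 0.809647
  f'(1.800000) = 2.449647
  x_1 = 1.800000 - 0.809647/2.449647 = 1.469484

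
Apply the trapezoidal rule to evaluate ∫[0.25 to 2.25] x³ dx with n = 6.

f(x) = x³
a = 0.25, b = 2.25, n = 6
h = (b - a)/n = 0.333333

Trapezoidal rule: (h/2)[f(x₀) + 2f(x₁) + 2f(x₂) + ... + f(xₙ)]

x_0 = 0.2500, f(x_0) = 0.015625, coefficient = 1
x_1 = 0.5833, f(x_1) = 0.198495, coefficient = 2
x_2 = 0.9167, f(x_2) = 0.770255, coefficient = 2
x_3 = 1.2500, f(x_3) = 1.953125, coefficient = 2
x_4 = 1.5833, f(x_4) = 3.969329, coefficient = 2
x_5 = 1.9167, f(x_5) = 7.041088, coefficient = 2
x_6 = 2.2500, f(x_6) = 11.390625, coefficient = 1

I ≈ (0.333333/2) × 39.270833 = 6.545139
Exact value: 6.406250
Error: 0.138889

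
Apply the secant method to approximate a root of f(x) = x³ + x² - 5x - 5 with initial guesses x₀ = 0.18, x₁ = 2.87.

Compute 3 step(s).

f(x) = x³ + x² - 5x - 5
x₀ = 0.18, x₁ = 2.87

Secant formula: x_{n+1} = x_n - f(x_n)(x_n - x_{n-1})/(f(x_n) - f(x_{n-1}))

Iteration 1:
  f(0.180000) = -5.861768
  f(2.870000) = 12.526803
  x_2 = 2.870000 - 12.526803×(2.870000 - 0.180000)/(12.526803 - (-5.861768))
       = 1.037498
Iteration 2:
  f(2.870000) = 12.526803
  f(1.037498) = -7.994323
  x_3 = 1.037498 - (-7.994323)×(1.037498 - 2.870000)/(-7.994323 - 12.526803)
       = 1.751377
Iteration 3:
  f(1.037498) = -7.994323
  f(1.751377) = -5.317525
  x_4 = 1.751377 - (-5.317525)×(1.751377 - 1.037498)/(-5.317525 - (-7.994323))
       = 3.169517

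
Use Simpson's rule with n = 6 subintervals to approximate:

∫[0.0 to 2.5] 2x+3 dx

f(x) = 2x+3
a = 0.0, b = 2.5, n = 6
h = (b - a)/n = 0.416667

Simpson's rule: (h/3)[f(x₀) + 4f(x₁) + 2f(x₂) + ... + f(xₙ)]

x_0 = 0.0000, f(x_0) = 3.000000, coefficient = 1
x_1 = 0.4167, f(x_1) = 3.833333, coefficient = 4
x_2 = 0.8333, f(x_2) = 4.666667, coefficient = 2
x_3 = 1.2500, f(x_3) = 5.500000, coefficient = 4
x_4 = 1.6667, f(x_4) = 6.333333, coefficient = 2
x_5 = 2.0833, f(x_5) = 7.166667, coefficient = 4
x_6 = 2.5000, f(x_6) = 8.000000, coefficient = 1

I ≈ (0.416667/3) × 99.000000 = 13.750000
Exact value: 13.750000
Error: 0.000000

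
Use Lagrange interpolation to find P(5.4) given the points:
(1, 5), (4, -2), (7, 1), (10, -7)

Lagrange interpolation formula:
P(x) = Σ yᵢ × Lᵢ(x)
where Lᵢ(x) = Π_{j≠i} (x - xⱼ)/(xᵢ - xⱼ)

L_0(5.4) = (5.4 - 4)/(1 - 4) × (5.4 - 7)/(1 - 7) × (5.4 - 10)/(1 - 10) = -0.063605
L_1(5.4) = (5.4 - 1)/(4 - 1) × (5.4 - 7)/(4 - 7) × (5.4 - 10)/(4 - 10) = 0.599704
L_2(5.4) = (5.4 - 1)/(7 - 1) × (5.4 - 4)/(7 - 4) × (5.4 - 10)/(7 - 10) = 0.524741
L_3(5.4) = (5.4 - 1)/(10 - 1) × (5.4 - 4)/(10 - 4) × (5.4 - 7)/(10 - 7) = -0.060840

P(5.4) = 5×L_0(5.4) + (-2)×L_1(5.4) + 1×L_2(5.4) + (-7)×L_3(5.4)
P(5.4) = -0.566815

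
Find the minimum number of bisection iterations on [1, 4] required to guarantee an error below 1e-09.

We need (b-a)/2^n ≤ 1e-09
(4 - 1)/2^n ≤ 1e-09
3/2^n ≤ 1e-09
2^n ≥ 3000000000
n ≥ log₂(3000000000) = 31.48
n ≥ 32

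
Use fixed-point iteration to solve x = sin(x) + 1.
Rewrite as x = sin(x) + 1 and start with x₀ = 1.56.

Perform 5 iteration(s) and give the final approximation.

Equation: x = sin(x) + 1
Fixed-point form: x = sin(x) + 1
x₀ = 1.56

x_1 = g(1.560000) = 1.999942
x_2 = g(1.999942) = 1.909322
x_3 = g(1.909322) = 1.943245
x_4 = g(1.943245) = 1.931439
x_5 = g(1.931439) = 1.935670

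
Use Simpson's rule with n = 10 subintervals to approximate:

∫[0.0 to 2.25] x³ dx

f(x) = x³
a = 0.0, b = 2.25, n = 10
h = (b - a)/n = 0.225000

Simpson's rule: (h/3)[f(x₀) + 4f(x₁) + 2f(x₂) + ... + f(xₙ)]

x_0 = 0.0000, f(x_0) = 0.000000, coefficient = 1
x_1 = 0.2250, f(x_1) = 0.011391, coefficient = 4
x_2 = 0.4500, f(x_2) = 0.091125, coefficient = 2
x_3 = 0.6750, f(x_3) = 0.307547, coefficient = 4
x_4 = 0.9000, f(x_4) = 0.729000, coefficient = 2
x_5 = 1.1250, f(x_5) = 1.423828, coefficient = 4
x_6 = 1.3500, f(x_6) = 2.460375, coefficient = 2
x_7 = 1.5750, f(x_7) = 3.906984, coefficient = 4
x_8 = 1.8000, f(x_8) = 5.832000, coefficient = 2
x_9 = 2.0250, f(x_9) = 8.303766, coefficient = 4
x_10 = 2.2500, f(x_10) = 11.390625, coefficient = 1

I ≈ (0.225000/3) × 85.429688 = 6.407227
Exact value: 6.407227
Error: 0.000000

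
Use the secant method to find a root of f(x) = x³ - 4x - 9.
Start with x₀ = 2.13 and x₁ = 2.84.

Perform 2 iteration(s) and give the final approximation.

f(x) = x³ - 4x - 9
x₀ = 2.13, x₁ = 2.84

Secant formula: x_{n+1} = x_n - f(x_n)(x_n - x_{n-1})/(f(x_n) - f(x_{n-1}))

Iteration 1:
  f(2.130000) = -7.856403
  f(2.840000) = 2.546304
  x_2 = 2.840000 - 2.546304×(2.840000 - 2.130000)/(2.546304 - (-7.856403))
       = 2.666211
Iteration 2:
  f(2.840000) = 2.546304
  f(2.666211) = -0.711600
  x_3 = 2.666211 - (-0.711600)×(2.666211 - 2.840000)/(-0.711600 - 2.546304)
       = 2.704170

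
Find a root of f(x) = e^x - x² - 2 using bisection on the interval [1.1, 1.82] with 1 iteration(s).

f(x) = e^x - x² - 2
Initial interval: [1.1, 1.82]

Iteration 1:
  c_1 = (1.100000 + 1.820000)/2 = 1.460000
  f(c_1) = f(1.460000) = 0.174360
  f(a) × f(c) < 0, new interval: [1.100000, 1.460000]

After 1 iteration(s), the approximation is c_1 = 1.460000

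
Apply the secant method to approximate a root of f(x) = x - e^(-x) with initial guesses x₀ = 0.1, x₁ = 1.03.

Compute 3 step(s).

f(x) = x - e^(-x)
x₀ = 0.1, x₁ = 1.03

Secant formula: x_{n+1} = x_n - f(x_n)(x_n - x_{n-1})/(f(x_n) - f(x_{n-1}))

Iteration 1:
  f(0.100000) = -0.804837
  f(1.030000) = 0.672993
  x_2 = 1.030000 - 0.672993×(1.030000 - 0.100000)/(0.672993 - (-0.804837))
       = 0.606485
Iteration 2:
  f(1.030000) = 0.672993
  f(0.606485) = 0.061221
  x_3 = 0.606485 - 0.061221×(0.606485 - 1.030000)/(0.061221 - 0.672993)
       = 0.564103
Iteration 3:
  f(0.606485) = 0.061221
  f(0.564103) = -0.004767
  x_4 = 0.564103 - (-0.004767)×(0.564103 - 0.606485)/(-0.004767 - 0.061221)
       = 0.567165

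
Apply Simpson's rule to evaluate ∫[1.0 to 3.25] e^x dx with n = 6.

f(x) = e^x
a = 1.0, b = 3.25, n = 6
h = (b - a)/n = 0.375000

Simpson's rule: (h/3)[f(x₀) + 4f(x₁) + 2f(x₂) + ... + f(xₙ)]

x_0 = 1.0000, f(x_0) = 2.718282, coefficient = 1
x_1 = 1.3750, f(x_1) = 3.955077, coefficient = 4
x_2 = 1.7500, f(x_2) = 5.754603, coefficient = 2
x_3 = 2.1250, f(x_3) = 8.372897, coefficient = 4
x_4 = 2.5000, f(x_4) = 12.182494, coefficient = 2
x_5 = 2.8750, f(x_5) = 17.725424, coefficient = 4
x_6 = 3.2500, f(x_6) = 25.790340, coefficient = 1

I ≈ (0.375000/3) × 184.596408 = 23.074551
Exact value: 23.072058
Error: 0.002493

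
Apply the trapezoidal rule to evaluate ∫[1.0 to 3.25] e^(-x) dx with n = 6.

f(x) = e^(-x)
a = 1.0, b = 3.25, n = 6
h = (b - a)/n = 0.375000

Trapezoidal rule: (h/2)[f(x₀) + 2f(x₁) + 2f(x₂) + ... + f(xₙ)]

x_0 = 1.0000, f(x_0) = 0.367879, coefficient = 1
x_1 = 1.3750, f(x_1) = 0.252840, coefficient = 2
x_2 = 1.7500, f(x_2) = 0.173774, coefficient = 2
x_3 = 2.1250, f(x_3) = 0.119433, coefficient = 2
x_4 = 2.5000, f(x_4) = 0.082085, coefficient = 2
x_5 = 2.8750, f(x_5) = 0.056416, coefficient = 2
x_6 = 3.2500, f(x_6) = 0.038774, coefficient = 1

I ≈ (0.375000/2) × 1.775749 = 0.332953
Exact value: 0.329105
Error: 0.003848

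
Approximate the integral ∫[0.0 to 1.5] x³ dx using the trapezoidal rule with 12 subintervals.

f(x) = x³
a = 0.0, b = 1.5, n = 12
h = (b - a)/n = 0.125000

Trapezoidal rule: (h/2)[f(x₀) + 2f(x₁) + 2f(x₂) + ... + f(xₙ)]

x_0 = 0.0000, f(x_0) = 0.000000, coefficient = 1
x_1 = 0.1250, f(x_1) = 0.001953, coefficient = 2
x_2 = 0.2500, f(x_2) = 0.015625, coefficient = 2
x_3 = 0.3750, f(x_3) = 0.052734, coefficient = 2
x_4 = 0.5000, f(x_4) = 0.125000, coefficient = 2
x_5 = 0.6250, f(x_5) = 0.244141, coefficient = 2
x_6 = 0.7500, f(x_6) = 0.421875, coefficient = 2
x_7 = 0.8750, f(x_7) = 0.669922, coefficient = 2
x_8 = 1.0000, f(x_8) = 1.000000, coefficient = 2
x_9 = 1.1250, f(x_9) = 1.423828, coefficient = 2
x_10 = 1.2500, f(x_10) = 1.953125, coefficient = 2
x_11 = 1.3750, f(x_11) = 2.599609, coefficient = 2
x_12 = 1.5000, f(x_12) = 3.375000, coefficient = 1

I ≈ (0.125000/2) × 20.390625 = 1.274414
Exact value: 1.265625
Error: 0.008789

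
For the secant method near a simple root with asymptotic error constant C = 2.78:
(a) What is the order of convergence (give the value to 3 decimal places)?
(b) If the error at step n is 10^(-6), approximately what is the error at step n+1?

(a) Secant method has superlinear convergence with order φ = (1+√5)/2 ≈ 1.618.
    This means |e_{n+1}| ≈ C|e_n|^1.618.

(b) With |e_n| = 10^(-6) and C = 2.78:
    |e_{n+1}| ≈ 2.78 × (10^(-6))^1.618 = 2.78 × 10^(-9.71)

(a) ≈ 1.618 (golden ratio); (b) |e_{n+1}| ≈ 5.443e-10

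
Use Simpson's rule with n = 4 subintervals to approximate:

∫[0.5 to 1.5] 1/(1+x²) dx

f(x) = 1/(1+x²)
a = 0.5, b = 1.5, n = 4
h = (b - a)/n = 0.250000

Simpson's rule: (h/3)[f(x₀) + 4f(x₁) + 2f(x₂) + ... + f(xₙ)]

x_0 = 0.5000, f(x_0) = 0.800000, coefficient = 1
x_1 = 0.7500, f(x_1) = 0.640000, coefficient = 4
x_2 = 1.0000, f(x_2) = 0.500000, coefficient = 2
x_3 = 1.2500, f(x_3) = 0.390244, coefficient = 4
x_4 = 1.5000, f(x_4) = 0.307692, coefficient = 1

I ≈ (0.250000/3) × 6.228668 = 0.519056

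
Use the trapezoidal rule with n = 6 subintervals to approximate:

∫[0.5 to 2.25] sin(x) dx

f(x) = sin(x)
a = 0.5, b = 2.25, n = 6
h = (b - a)/n = 0.291667

Trapezoidal rule: (h/2)[f(x₀) + 2f(x₁) + 2f(x₂) + ... + f(xₙ)]

x_0 = 0.5000, f(x_0) = 0.479426, coefficient = 1
x_1 = 0.7917, f(x_1) = 0.711525, coefficient = 2
x_2 = 1.0833, f(x_2) = 0.883524, coefficient = 2
x_3 = 1.3750, f(x_3) = 0.980893, coefficient = 2
x_4 = 1.6667, f(x_4) = 0.995408, coefficient = 2
x_5 = 1.9583, f(x_5) = 0.925843, coefficient = 2
x_6 = 2.2500, f(x_6) = 0.778073, coefficient = 1

I ≈ (0.291667/2) × 10.251885 = 1.495067
Exact value: 1.505756
Error: 0.010690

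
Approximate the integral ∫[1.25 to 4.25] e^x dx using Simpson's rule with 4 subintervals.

f(x) = e^x
a = 1.25, b = 4.25, n = 4
h = (b - a)/n = 0.750000

Simpson's rule: (h/3)[f(x₀) + 4f(x₁) + 2f(x₂) + ... + f(xₙ)]

x_0 = 1.2500, f(x_0) = 3.490343, coefficient = 1
x_1 = 2.0000, f(x_1) = 7.389056, coefficient = 4
x_2 = 2.7500, f(x_2) = 15.642632, coefficient = 2
x_3 = 3.5000, f(x_3) = 33.115452, coefficient = 4
x_4 = 4.2500, f(x_4) = 70.105412, coefficient = 1

I ≈ (0.750000/3) × 266.899051 = 66.724763
Exact value: 66.615069
Error: 0.109693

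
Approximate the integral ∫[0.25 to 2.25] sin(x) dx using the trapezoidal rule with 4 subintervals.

f(x) = sin(x)
a = 0.25, b = 2.25, n = 4
h = (b - a)/n = 0.500000

Trapezoidal rule: (h/2)[f(x₀) + 2f(x₁) + 2f(x₂) + ... + f(xₙ)]

x_0 = 0.2500, f(x_0) = 0.247404, coefficient = 1
x_1 = 0.7500, f(x_1) = 0.681639, coefficient = 2
x_2 = 1.2500, f(x_2) = 0.948985, coefficient = 2
x_3 = 1.7500, f(x_3) = 0.983986, coefficient = 2
x_4 = 2.2500, f(x_4) = 0.778073, coefficient = 1

I ≈ (0.500000/2) × 6.254696 = 1.563674
Exact value: 1.597086
Error: 0.033412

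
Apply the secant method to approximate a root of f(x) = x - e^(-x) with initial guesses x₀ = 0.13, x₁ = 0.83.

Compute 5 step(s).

f(x) = x - e^(-x)
x₀ = 0.13, x₁ = 0.83

Secant formula: x_{n+1} = x_n - f(x_n)(x_n - x_{n-1})/(f(x_n) - f(x_{n-1}))

Iteration 1:
  f(0.130000) = -0.748095
  f(0.830000) = 0.393951
  x_2 = 0.830000 - 0.393951×(0.830000 - 0.130000)/(0.393951 - (-0.748095))
       = 0.588534
Iteration 2:
  f(0.830000) = 0.393951
  f(0.588534) = 0.033393
  x_3 = 0.588534 - 0.033393×(0.588534 - 0.830000)/(0.033393 - 0.393951)
       = 0.566170
Iteration 3:
  f(0.588534) = 0.033393
  f(0.566170) = -0.001525
  x_4 = 0.566170 - (-0.001525)×(0.566170 - 0.588534)/(-0.001525 - 0.033393)
       = 0.567147
Iteration 4:
  f(0.566170) = -0.001525
  f(0.567147) = 0.000006
  x_5 = 0.567147 - 0.000006×(0.567147 - 0.566170)/(0.000006 - (-0.001525))
       = 0.567143
Iteration 5:
  f(0.567147) = 0.000006
  f(0.567143) = 0.000000
  x_6 = 0.567143 - 0.000000×(0.567143 - 0.567147)/(0.000000 - 0.000006)
       = 0.567143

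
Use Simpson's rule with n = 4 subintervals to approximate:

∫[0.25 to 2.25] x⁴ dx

f(x) = x⁴
a = 0.25, b = 2.25, n = 4
h = (b - a)/n = 0.500000

Simpson's rule: (h/3)[f(x₀) + 4f(x₁) + 2f(x₂) + ... + f(xₙ)]

x_0 = 0.2500, f(x_0) = 0.003906, coefficient = 1
x_1 = 0.7500, f(x_1) = 0.316406, coefficient = 4
x_2 = 1.2500, f(x_2) = 2.441406, coefficient = 2
x_3 = 1.7500, f(x_3) = 9.378906, coefficient = 4
x_4 = 2.2500, f(x_4) = 25.628906, coefficient = 1

I ≈ (0.500000/3) × 69.296875 = 11.549479
Exact value: 11.532812
Error: 0.016667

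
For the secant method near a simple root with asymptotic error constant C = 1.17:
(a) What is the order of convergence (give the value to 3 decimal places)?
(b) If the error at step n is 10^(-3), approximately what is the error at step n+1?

(a) Secant method has superlinear convergence with order φ = (1+√5)/2 ≈ 1.618.
    This means |e_{n+1}| ≈ C|e_n|^1.618.

(b) With |e_n| = 10^(-3) and C = 1.17:
    |e_{n+1}| ≈ 1.17 × (10^(-3))^1.618 = 1.17 × 10^(-4.85)

(a) ≈ 1.618 (golden ratio); (b) |e_{n+1}| ≈ 1.637e-05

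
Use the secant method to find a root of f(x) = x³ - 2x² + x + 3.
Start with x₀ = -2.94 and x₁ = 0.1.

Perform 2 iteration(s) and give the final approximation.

f(x) = x³ - 2x² + x + 3
x₀ = -2.94, x₁ = 0.1

Secant formula: x_{n+1} = x_n - f(x_n)(x_n - x_{n-1})/(f(x_n) - f(x_{n-1}))

Iteration 1:
  f(-2.940000) = -42.639384
  f(0.100000) = 3.081000
  x_2 = 0.100000 - 3.081000×(0.100000 - (-2.940000))/(3.081000 - (-42.639384))
       = -0.104859
Iteration 2:
  f(0.100000) = 3.081000
  f(-0.104859) = 2.871997
  x_3 = -0.104859 - 2.871997×(-0.104859 - 0.100000)/(2.871997 - 3.081000)
       = -2.919914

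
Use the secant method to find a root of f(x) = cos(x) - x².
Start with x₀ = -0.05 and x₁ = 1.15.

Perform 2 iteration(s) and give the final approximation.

f(x) = cos(x) - x²
x₀ = -0.05, x₁ = 1.15

Secant formula: x_{n+1} = x_n - f(x_n)(x_n - x_{n-1})/(f(x_n) - f(x_{n-1}))

Iteration 1:
  f(-0.050000) = 0.996250
  f(1.150000) = -0.914013
  x_2 = 1.150000 - (-0.914013)×(1.150000 - (-0.050000))/(-0.914013 - 0.996250)
       = 0.575830
Iteration 2:
  f(1.150000) = -0.914013
  f(0.575830) = 0.507160
  x_3 = 0.575830 - 0.507160×(0.575830 - 1.150000)/(0.507160 - (-0.914013))
       = 0.780729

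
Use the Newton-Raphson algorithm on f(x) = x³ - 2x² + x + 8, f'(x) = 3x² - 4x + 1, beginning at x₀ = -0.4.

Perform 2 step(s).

f(x) = x³ - 2x² + x + 8
f'(x) = 3x² - 4x + 1
x₀ = -0.4

Newton-Raphson formula: x_{n+1} = x_n - f(x_n)/f'(x_n)

Iteration 1:
  f(-0.400000) = 7.216000
  f'(-0.400000) = 3.080000
  x_1 = -0.400000 - 7.216000/3.080000 = -2.742857
Iteration 2:
  f(-2.742857) = -30.424630
  f'(-2.742857) = 34.541224
  x_2 = -2.742857 - (-30.424630)/34.541224 = -1.862036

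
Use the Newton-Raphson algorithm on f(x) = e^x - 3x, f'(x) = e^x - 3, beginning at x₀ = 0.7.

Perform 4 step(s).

f(x) = e^x - 3x
f'(x) = e^x - 3
x₀ = 0.7

Newton-Raphson formula: x_{n+1} = x_n - f(x_n)/f'(x_n)

Iteration 1:
  f(0.700000) = -0.086247
  f'(0.700000) = -0.986247
  x_1 = 0.700000 - (-0.086247)/(-0.986247) = 0.612550
Iteration 2:
  f(0.612550) = 0.007480
  f'(0.612550) = -1.154869
  x_2 = 0.612550 - 0.007480/(-1.154869) = 0.619027
Iteration 3:
  f(0.619027) = 0.000039
  f'(0.619027) = -1.142879
  x_3 = 0.619027 - 0.000039/(-1.142879) = 0.619061
Iteration 4:
  f(0.619061) = 0.000000
  f'(0.619061) = -1.142816
  x_4 = 0.619061 - 0.000000/(-1.142816) = 0.619061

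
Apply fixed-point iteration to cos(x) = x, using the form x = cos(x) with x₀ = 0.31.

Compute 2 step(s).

Equation: cos(x) = x
Fixed-point form: x = cos(x)
x₀ = 0.31

x_1 = g(0.310000) = 0.952334
x_2 = g(0.952334) = 0.579783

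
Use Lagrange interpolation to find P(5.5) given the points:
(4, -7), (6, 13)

Lagrange interpolation formula:
P(x) = Σ yᵢ × Lᵢ(x)
where Lᵢ(x) = Π_{j≠i} (x - xⱼ)/(xᵢ - xⱼ)

L_0(5.5) = (5.5 - 6)/(4 - 6) = 0.250000
L_1(5.5) = (5.5 - 4)/(6 - 4) = 0.750000

P(5.5) = (-7)×L_0(5.5) + 13×L_1(5.5)
P(5.5) = 8.000000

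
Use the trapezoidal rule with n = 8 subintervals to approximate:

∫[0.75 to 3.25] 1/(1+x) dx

f(x) = 1/(1+x)
a = 0.75, b = 3.25, n = 8
h = (b - a)/n = 0.312500

Trapezoidal rule: (h/2)[f(x₀) + 2f(x₁) + 2f(x₂) + ... + f(xₙ)]

x_0 = 0.7500, f(x_0) = 0.571429, coefficient = 1
x_1 = 1.0625, f(x_1) = 0.484848, coefficient = 2
x_2 = 1.3750, f(x_2) = 0.421053, coefficient = 2
x_3 = 1.6875, f(x_3) = 0.372093, coefficient = 2
x_4 = 2.0000, f(x_4) = 0.333333, coefficient = 2
x_5 = 2.3125, f(x_5) = 0.301887, coefficient = 2
x_6 = 2.6250, f(x_6) = 0.275862, coefficient = 2
x_7 = 2.9375, f(x_7) = 0.253968, coefficient = 2
x_8 = 3.2500, f(x_8) = 0.235294, coefficient = 1

I ≈ (0.312500/2) × 5.692812 = 0.889502
Exact value: 0.887303
Error: 0.002199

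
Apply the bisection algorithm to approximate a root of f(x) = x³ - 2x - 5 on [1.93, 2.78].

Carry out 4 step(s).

f(x) = x³ - 2x - 5
Initial interval: [1.93, 2.78]

Iteration 1:
  c_1 = (1.930000 + 2.780000)/2 = 2.355000
  f(c_1) = f(2.355000) = 3.350889
  f(a) × f(c) < 0, new interval: [1.930000, 2.355000]
Iteration 2:
  c_2 = (1.930000 + 2.355000)/2 = 2.142500
  f(c_2) = f(2.142500) = 0.549731
  f(a) × f(c) < 0, new interval: [1.930000, 2.142500]
Iteration 3:
  c_3 = (1.930000 + 2.142500)/2 = 2.036250
  f(c_3) = f(2.036250) = -0.629568
  f(a) × f(c) ≥ 0, new interval: [2.036250, 2.142500]
Iteration 4:
  c_4 = (2.036250 + 2.142500)/2 = 2.089375
  f(c_4) = f(2.089375) = -0.057609
  f(a) × f(c) ≥ 0, new interval: [2.089375, 2.142500]

After 4 iteration(s), the approximation is c_4 = 2.089375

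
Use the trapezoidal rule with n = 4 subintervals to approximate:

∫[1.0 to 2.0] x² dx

f(x) = x²
a = 1.0, b = 2.0, n = 4
h = (b - a)/n = 0.250000

Trapezoidal rule: (h/2)[f(x₀) + 2f(x₁) + 2f(x₂) + ... + f(xₙ)]

x_0 = 1.0000, f(x_0) = 1.000000, coefficient = 1
x_1 = 1.2500, f(x_1) = 1.562500, coefficient = 2
x_2 = 1.5000, f(x_2) = 2.250000, coefficient = 2
x_3 = 1.7500, f(x_3) = 3.062500, coefficient = 2
x_4 = 2.0000, f(x_4) = 4.000000, coefficient = 1

I ≈ (0.250000/2) × 18.750000 = 2.343750
Exact value: 2.333333
Error: 0.010417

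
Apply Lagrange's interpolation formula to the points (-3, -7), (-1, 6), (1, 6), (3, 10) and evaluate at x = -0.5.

Lagrange interpolation formula:
P(x) = Σ yᵢ × Lᵢ(x)
where Lᵢ(x) = Π_{j≠i} (x - xⱼ)/(xᵢ - xⱼ)

L_0(-0.5) = (-0.5 - (-1))/(-3 - (-1)) × (-0.5 - 1)/(-3 - 1) × (-0.5 - 3)/(-3 - 3) = -0.054688
L_1(-0.5) = (-0.5 - (-3))/(-1 - (-3)) × (-0.5 - 1)/(-1 - 1) × (-0.5 - 3)/(-1 - 3) = 0.820312
L_2(-0.5) = (-0.5 - (-3))/(1 - (-3)) × (-0.5 - (-1))/(1 - (-1)) × (-0.5 - 3)/(1 - 3) = 0.273438
L_3(-0.5) = (-0.5 - (-3))/(3 - (-3)) × (-0.5 - (-1))/(3 - (-1)) × (-0.5 - 1)/(3 - 1) = -0.039062

P(-0.5) = (-7)×L_0(-0.5) + 6×L_1(-0.5) + 6×L_2(-0.5) + 10×L_3(-0.5)
P(-0.5) = 6.554688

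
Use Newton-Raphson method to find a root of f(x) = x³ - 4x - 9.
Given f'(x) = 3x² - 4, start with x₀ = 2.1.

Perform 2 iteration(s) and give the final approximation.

f(x) = x³ - 4x - 9
f'(x) = 3x² - 4
x₀ = 2.1

Newton-Raphson formula: x_{n+1} = x_n - f(x_n)/f'(x_n)

Iteration 1:
  f(2.100000) = -8.139000
  f'(2.100000) = 9.230000
  x_1 = 2.100000 - (-8.139000)/9.230000 = 2.981798
Iteration 2:
  f(2.981798) = 5.584341
  f'(2.981798) = 22.673367
  x_2 = 2.981798 - 5.584341/22.673367 = 2.735503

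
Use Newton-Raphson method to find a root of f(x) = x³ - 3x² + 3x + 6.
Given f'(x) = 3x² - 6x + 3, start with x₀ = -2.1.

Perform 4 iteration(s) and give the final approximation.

f(x) = x³ - 3x² + 3x + 6
f'(x) = 3x² - 6x + 3
x₀ = -2.1

Newton-Raphson formula: x_{n+1} = x_n - f(x_n)/f'(x_n)

Iteration 1:
  f(-2.100000) = -22.791000
  f'(-2.100000) = 28.830000
  x_1 = -2.100000 - (-22.791000)/28.830000 = -1.309469
Iteration 2:
  f(-1.309469) = -5.317897
  f'(-1.309469) = 16.000945
  x_2 = -1.309469 - (-5.317897)/16.000945 = -0.977120
Iteration 3:
  f(-0.977120) = -0.728573
  f'(-0.977120) = 11.727015
  x_3 = -0.977120 - (-0.728573)/11.727015 = -0.914993
Iteration 4:
  f(-0.914993) = -0.022654
  f'(-0.914993) = 11.001590
  x_4 = -0.914993 - (-0.022654)/11.001590 = -0.912933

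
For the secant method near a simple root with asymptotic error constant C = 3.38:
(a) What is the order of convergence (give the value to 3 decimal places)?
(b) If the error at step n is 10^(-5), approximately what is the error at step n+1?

(a) Secant method has superlinear convergence with order φ = (1+√5)/2 ≈ 1.618.
    This means |e_{n+1}| ≈ C|e_n|^1.618.

(b) With |e_n| = 10^(-5) and C = 3.38:
    |e_{n+1}| ≈ 3.38 × (10^(-5))^1.618 = 3.38 × 10^(-8.09)

(a) ≈ 1.618 (golden ratio); (b) |e_{n+1}| ≈ 2.746e-08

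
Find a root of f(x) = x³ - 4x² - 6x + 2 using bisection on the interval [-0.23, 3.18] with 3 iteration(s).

f(x) = x³ - 4x² - 6x + 2
Initial interval: [-0.23, 3.18]

Iteration 1:
  c_1 = (-0.230000 + 3.180000)/2 = 1.475000
  f(c_1) = f(1.475000) = -12.343453
  f(a) × f(c) < 0, new interval: [-0.230000, 1.475000]
Iteration 2:
  c_2 = (-0.230000 + 1.475000)/2 = 0.622500
  f(c_2) = f(0.622500) = -3.043802
  f(a) × f(c) < 0, new interval: [-0.230000, 0.622500]
Iteration 3:
  c_3 = (-0.230000 + 0.622500)/2 = 0.196250
  f(c_3) = f(0.196250) = 0.676002
  f(a) × f(c) ≥ 0, new interval: [0.196250, 0.622500]

After 3 iteration(s), the approximation is c_3 = 0.196250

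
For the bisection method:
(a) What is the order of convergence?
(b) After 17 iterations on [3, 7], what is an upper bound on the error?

(a) Bisection has linear (order 1) convergence; the error is halved each step.

(b) Error bound = (b-a)/2^n = (7 - 3)/2^{17}
    = 4/2^{17}

(a) 1 (linear); (b) error ≤ 3.05e-05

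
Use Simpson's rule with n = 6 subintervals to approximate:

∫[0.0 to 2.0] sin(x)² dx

f(x) = sin(x)²
a = 0.0, b = 2.0, n = 6
h = (b - a)/n = 0.333333

Simpson's rule: (h/3)[f(x₀) + 4f(x₁) + 2f(x₂) + ... + f(xₙ)]

x_0 = 0.0000, f(x_0) = 0.000000, coefficient = 1
x_1 = 0.3333, f(x_1) = 0.107056, coefficient = 4
x_2 = 0.6667, f(x_2) = 0.382381, coefficient = 2
x_3 = 1.0000, f(x_3) = 0.708073, coefficient = 4
x_4 = 1.3333, f(x_4) = 0.944663, coefficient = 2
x_5 = 1.6667, f(x_5) = 0.990837, coefficient = 4
x_6 = 2.0000, f(x_6) = 0.826822, coefficient = 1

I ≈ (0.333333/3) × 10.704778 = 1.189420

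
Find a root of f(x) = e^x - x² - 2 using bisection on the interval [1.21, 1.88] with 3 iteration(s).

f(x) = e^x - x² - 2
Initial interval: [1.21, 1.88]

Iteration 1:
  c_1 = (1.210000 + 1.880000)/2 = 1.545000
  f(c_1) = f(1.545000) = 0.300947
  f(a) × f(c) < 0, new interval: [1.210000, 1.545000]
Iteration 2:
  c_2 = (1.210000 + 1.545000)/2 = 1.377500
  f(c_2) = f(1.377500) = 0.067471
  f(a) × f(c) < 0, new interval: [1.210000, 1.377500]
Iteration 3:
  c_3 = (1.210000 + 1.377500)/2 = 1.293750
  f(c_3) = f(1.293750) = -0.027354
  f(a) × f(c) ≥ 0, new interval: [1.293750, 1.377500]

After 3 iteration(s), the approximation is c_3 = 1.293750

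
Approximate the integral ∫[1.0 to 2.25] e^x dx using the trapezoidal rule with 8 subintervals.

f(x) = e^x
a = 1.0, b = 2.25, n = 8
h = (b - a)/n = 0.156250

Trapezoidal rule: (h/2)[f(x₀) + 2f(x₁) + 2f(x₂) + ... + f(xₙ)]

x_0 = 1.0000, f(x_0) = 2.718282, coefficient = 1
x_1 = 1.1562, f(x_1) = 3.177993, coefficient = 2
x_2 = 1.3125, f(x_2) = 3.715451, coefficient = 2
x_3 = 1.4688, f(x_3) = 4.343802, coefficient = 2
x_4 = 1.6250, f(x_4) = 5.078419, coefficient = 2
x_5 = 1.7812, f(x_5) = 5.937273, coefficient = 2
x_6 = 1.9375, f(x_6) = 6.941376, coefficient = 2
x_7 = 2.0938, f(x_7) = 8.115291, coefficient = 2
x_8 = 2.2500, f(x_8) = 9.487736, coefficient = 1

I ≈ (0.156250/2) × 86.825227 = 6.783221
Exact value: 6.769454
Error: 0.013767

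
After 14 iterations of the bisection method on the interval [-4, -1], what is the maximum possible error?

Bisection error bound: |error| ≤ (b-a)/2^n
|error| ≤ (-1 - (-4))/2^14 = 3/2^14
|error| ≤ 0.0001831055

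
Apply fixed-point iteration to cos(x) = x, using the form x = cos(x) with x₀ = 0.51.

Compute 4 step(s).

Equation: cos(x) = x
Fixed-point form: x = cos(x)
x₀ = 0.51

x_1 = g(0.510000) = 0.872745
x_2 = g(0.872745) = 0.642726
x_3 = g(0.642726) = 0.800465
x_4 = g(0.800465) = 0.696373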